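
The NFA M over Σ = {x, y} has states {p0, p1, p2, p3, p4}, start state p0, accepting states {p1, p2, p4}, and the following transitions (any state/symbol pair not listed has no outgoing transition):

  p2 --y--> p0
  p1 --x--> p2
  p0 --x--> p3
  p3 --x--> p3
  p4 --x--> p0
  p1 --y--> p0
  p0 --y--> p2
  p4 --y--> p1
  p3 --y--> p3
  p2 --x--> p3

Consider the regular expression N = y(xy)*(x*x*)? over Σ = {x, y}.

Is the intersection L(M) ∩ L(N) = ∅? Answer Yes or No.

The string y is accepted by both M and N.
Hence L(M) ∩ L(N) ≠ ∅.

No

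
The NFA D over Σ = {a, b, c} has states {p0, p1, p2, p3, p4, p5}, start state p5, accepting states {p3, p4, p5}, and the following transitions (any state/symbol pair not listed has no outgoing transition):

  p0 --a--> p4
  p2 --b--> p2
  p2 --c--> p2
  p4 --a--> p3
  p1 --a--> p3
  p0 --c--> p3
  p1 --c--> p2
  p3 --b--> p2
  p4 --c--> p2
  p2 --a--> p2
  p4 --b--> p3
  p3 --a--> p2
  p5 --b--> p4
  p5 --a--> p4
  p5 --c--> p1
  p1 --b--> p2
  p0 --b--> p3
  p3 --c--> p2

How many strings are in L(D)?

8

The useful subgraph on states {p1, p3, p4, p5} is acyclic, so L(D) is finite; the longest accepting path visits 3 useful states, giving maximum string length 2.
Counting accepting paths from p5 by length: 1 of length 0, 2 of length 1, 5 of length 2. Total 8.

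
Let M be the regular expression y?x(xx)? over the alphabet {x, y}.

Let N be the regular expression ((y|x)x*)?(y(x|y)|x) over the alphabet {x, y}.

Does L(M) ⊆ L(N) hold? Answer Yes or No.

Converting the expression M to a DFA (subset construction, then merging equivalent states) gives the minimal DFA with states {m0, m1, m2, m3, m4, m5}, start state m0, accepting states {m1, m5} and transitions m0: x→m1, y→m2; m1: x→m3, y→m4; m2: x→m1, y→m4; m3: x→m5, y→m4; m4: x→m4, y→m4; m5: x→m4, y→m4.
Converting the expression N to a DFA (subset construction, then merging equivalent states) gives the minimal DFA with states {n0, n1, n2, n3, n4, n5, n6}, start state n0, accepting states {n1, n4, n5} and transitions n0: x→n1, y→n2; n1: x→n1, y→n3; n2: x→n1, y→n4; n3: x→n5, y→n5; n4: x→n5, y→n5; n5: x→n6, y→n6; n6: x→n6, y→n6.
Exploring the product automaton M × N from the start pair (m0, n0), following both machines on each input symbol, reaches 10 state pairs: (m0, n0), (m1, n1), (m2, n2), (m3, n1), (m4, n3), (m4, n4), (m5, n1), (m4, n5), (m4, n1), (m4, n6).
M accepts in {m1, m5} and N accepts in {n1, n4, n5}. The reachable pairs whose M-component is accepting are (m1, n1), (m5, n1); in each of them the N-component is accepting too, so the product for L(M) \ L(N) (M-component accepting, N-component rejecting) has no reachable accepting pair and the difference is empty.
Hence every string in L(M) is also in L(N).

Yes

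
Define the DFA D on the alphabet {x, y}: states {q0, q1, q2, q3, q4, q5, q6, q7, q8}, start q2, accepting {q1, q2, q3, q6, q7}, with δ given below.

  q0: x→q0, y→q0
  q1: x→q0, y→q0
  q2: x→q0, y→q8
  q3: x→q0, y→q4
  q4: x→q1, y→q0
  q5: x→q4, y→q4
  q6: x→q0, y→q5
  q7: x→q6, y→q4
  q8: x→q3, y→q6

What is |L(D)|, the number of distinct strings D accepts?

The useful subgraph on states {q1, q2, q3, q4, q5, q6, q8} is acyclic, so L(D) is finite; the longest accepting path visits 6 useful states, giving maximum string length 5.
Counting accepting paths from q2 by length: 1 of length 0, 2 of length 2, 1 of length 4, 2 of length 5. Total 6.

6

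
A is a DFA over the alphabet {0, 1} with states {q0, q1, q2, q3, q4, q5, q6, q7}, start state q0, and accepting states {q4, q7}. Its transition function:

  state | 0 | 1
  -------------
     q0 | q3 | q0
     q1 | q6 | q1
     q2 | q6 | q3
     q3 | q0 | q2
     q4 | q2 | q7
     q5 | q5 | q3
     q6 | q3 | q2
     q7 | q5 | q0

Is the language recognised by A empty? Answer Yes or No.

Yes

The states reachable from the start state are {q0, q2, q3, q6}.
None of the accepting states {q4, q7} is reachable, so no string is accepted and L(A) = ∅.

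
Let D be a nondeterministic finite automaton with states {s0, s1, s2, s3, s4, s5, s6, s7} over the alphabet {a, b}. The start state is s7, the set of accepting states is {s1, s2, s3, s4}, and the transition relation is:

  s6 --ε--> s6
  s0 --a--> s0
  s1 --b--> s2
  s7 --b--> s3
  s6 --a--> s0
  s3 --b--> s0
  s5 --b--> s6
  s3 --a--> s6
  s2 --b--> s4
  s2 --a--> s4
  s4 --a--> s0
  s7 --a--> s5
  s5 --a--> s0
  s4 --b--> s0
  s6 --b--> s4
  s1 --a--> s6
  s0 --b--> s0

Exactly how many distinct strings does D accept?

The useful subgraph on states {s3, s4, s5, s6, s7} is acyclic, so L(D) is finite; the longest accepting path visits 4 useful states, giving maximum string length 3.
Counting accepting paths from s7 by length: 1 of length 1, 2 of length 3. Total 3.

3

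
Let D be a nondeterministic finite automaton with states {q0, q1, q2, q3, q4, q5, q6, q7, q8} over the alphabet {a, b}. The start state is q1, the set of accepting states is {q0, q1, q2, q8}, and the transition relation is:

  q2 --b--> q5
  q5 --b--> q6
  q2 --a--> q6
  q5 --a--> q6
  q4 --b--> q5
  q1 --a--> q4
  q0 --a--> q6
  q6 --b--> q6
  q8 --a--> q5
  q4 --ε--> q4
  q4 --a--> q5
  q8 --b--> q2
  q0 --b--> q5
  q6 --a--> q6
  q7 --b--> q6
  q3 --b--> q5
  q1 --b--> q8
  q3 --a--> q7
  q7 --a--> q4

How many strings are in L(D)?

The useful subgraph on states {q1, q2, q8} is acyclic, so L(D) is finite; the longest accepting path visits 3 useful states, giving maximum string length 2.
Counting accepting paths from q1 by length: 1 of length 0, 1 of length 1, 1 of length 2. Total 3.

3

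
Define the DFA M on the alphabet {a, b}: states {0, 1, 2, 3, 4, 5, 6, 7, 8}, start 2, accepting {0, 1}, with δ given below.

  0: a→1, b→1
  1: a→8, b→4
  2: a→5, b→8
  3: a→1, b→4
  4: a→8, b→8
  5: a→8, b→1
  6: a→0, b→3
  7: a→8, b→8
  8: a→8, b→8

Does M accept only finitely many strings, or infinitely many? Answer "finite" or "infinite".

The useful states (reachable from 2 and able to reach an accepting state) are {1, 2, 5}.
Restricted to these states the transition graph has no cycle, so every accepting path has bounded length and L is finite.

finite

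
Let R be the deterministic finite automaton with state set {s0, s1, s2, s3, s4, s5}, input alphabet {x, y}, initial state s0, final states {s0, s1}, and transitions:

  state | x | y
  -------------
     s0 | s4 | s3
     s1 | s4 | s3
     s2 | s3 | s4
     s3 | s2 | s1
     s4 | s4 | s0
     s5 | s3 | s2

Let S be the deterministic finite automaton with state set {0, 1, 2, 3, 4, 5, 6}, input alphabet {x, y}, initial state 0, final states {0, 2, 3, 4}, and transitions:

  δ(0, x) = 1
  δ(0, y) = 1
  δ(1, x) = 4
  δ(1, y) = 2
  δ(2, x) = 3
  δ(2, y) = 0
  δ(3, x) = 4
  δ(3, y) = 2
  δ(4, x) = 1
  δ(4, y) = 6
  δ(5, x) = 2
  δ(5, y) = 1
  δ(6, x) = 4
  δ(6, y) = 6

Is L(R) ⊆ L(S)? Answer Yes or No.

The string xxy is in L(R) but not in L(S).
So L(R) ⊄ L(S).

No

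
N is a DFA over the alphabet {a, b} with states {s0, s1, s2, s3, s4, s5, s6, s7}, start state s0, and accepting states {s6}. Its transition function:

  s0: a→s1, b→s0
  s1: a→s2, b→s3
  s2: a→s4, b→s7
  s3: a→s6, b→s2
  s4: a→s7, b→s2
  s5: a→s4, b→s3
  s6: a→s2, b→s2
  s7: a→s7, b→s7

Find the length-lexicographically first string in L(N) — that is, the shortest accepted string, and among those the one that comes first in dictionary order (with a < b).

aba

A breadth-first search from s0 reaches an accepting state first via the path s0 → s1 → s3 → s6 on input aba.
No string of length < 3 is accepted (BFS exhausts all shorter strings without reaching an accepting state), and aba is the lexicographically least accepting string of length 3.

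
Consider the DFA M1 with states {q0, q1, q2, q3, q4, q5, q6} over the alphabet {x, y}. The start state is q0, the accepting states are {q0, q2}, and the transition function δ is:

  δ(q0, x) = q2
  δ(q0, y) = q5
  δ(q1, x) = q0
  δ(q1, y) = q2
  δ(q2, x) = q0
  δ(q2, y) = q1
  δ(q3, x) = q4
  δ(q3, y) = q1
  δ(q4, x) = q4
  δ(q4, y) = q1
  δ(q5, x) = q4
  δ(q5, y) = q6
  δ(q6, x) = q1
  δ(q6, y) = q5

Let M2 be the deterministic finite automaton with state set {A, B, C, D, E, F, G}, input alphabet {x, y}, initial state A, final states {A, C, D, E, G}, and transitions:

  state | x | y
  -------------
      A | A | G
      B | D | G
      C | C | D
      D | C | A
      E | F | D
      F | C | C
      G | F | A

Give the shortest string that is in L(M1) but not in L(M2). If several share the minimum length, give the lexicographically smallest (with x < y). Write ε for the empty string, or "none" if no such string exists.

xyx

The string xyx is accepted by M1 but not by M2.
No shorter string lies in the difference, and xyx is the lexicographically first length-3 string in L(M1) \ L(M2).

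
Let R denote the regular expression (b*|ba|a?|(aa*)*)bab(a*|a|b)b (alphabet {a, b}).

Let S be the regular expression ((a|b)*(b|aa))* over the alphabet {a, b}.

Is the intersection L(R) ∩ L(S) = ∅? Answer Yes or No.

The string babb is accepted by both R and S.
Hence L(R) ∩ L(S) ≠ ∅.

No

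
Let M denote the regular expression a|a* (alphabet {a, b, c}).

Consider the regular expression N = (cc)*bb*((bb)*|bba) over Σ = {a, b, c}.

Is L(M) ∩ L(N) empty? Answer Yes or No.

Yes

Converting the expression M to a DFA (subset construction, then merging equivalent states) gives the minimal DFA with states {m0, m1}, start state m0, accepting states {m0} and transitions m0: a→m0, b→m1, c→m1; m1: a→m1, b→m1, c→m1.
Converting the expression N to a DFA (subset construction, then merging equivalent states) gives the minimal DFA with states {n0, n1, n2, n3, n4, n5, n6}, start state n0, accepting states {n2, n4, n5, n6} and transitions n0: a→n1, b→n2, c→n3; n1: a→n1, b→n1, c→n1; n2: a→n1, b→n4, c→n1; n3: a→n1, b→n1, c→n0; n4: a→n1, b→n5, c→n1; n5: a→n6, b→n5, c→n1; n6: a→n1, b→n1, c→n1.
Exploring the product automaton M × N from the start pair (m0, n0), following both machines on each input symbol, reaches 9 state pairs: (m0, n0), (m0, n1), (m1, n2), (m1, n3), (m1, n1), (m1, n4), (m1, n0), (m1, n5), (m1, n6).
M accepts in {m0} and N accepts in {n2, n4, n5, n6}; no reachable pair has both components accepting, so no string drives both machines to acceptance simultaneously and L(M) ∩ L(N) = ∅.
So no string is accepted by both, and the intersection is empty.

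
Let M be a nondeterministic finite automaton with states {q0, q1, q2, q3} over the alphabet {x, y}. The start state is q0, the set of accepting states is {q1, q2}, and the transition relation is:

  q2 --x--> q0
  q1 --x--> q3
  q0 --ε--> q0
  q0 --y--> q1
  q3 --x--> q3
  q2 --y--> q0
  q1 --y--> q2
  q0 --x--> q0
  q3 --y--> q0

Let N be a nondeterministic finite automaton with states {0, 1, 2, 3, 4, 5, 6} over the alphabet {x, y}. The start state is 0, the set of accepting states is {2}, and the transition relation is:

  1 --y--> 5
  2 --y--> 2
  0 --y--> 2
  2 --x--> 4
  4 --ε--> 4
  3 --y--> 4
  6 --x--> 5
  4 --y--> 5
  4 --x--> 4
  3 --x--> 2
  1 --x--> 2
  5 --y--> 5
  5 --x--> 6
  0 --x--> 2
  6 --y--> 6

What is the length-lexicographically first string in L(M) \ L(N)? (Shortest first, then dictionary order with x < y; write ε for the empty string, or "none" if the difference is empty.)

The string xxy is accepted by M but not by N.
No shorter string lies in the difference, and xxy is the lexicographically first length-3 string in L(M) \ L(N).

xxy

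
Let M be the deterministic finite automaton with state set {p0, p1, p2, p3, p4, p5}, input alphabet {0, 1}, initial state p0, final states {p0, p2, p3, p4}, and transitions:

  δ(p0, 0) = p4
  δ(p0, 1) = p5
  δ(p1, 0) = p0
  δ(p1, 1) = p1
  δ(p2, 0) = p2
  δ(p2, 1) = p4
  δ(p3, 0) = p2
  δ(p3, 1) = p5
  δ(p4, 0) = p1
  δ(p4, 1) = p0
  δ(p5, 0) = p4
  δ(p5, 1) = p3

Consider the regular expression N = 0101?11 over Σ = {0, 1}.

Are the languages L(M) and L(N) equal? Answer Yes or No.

No

The empty string ε is accepted by M but rejected by N.
So L(M) ≠ L(N).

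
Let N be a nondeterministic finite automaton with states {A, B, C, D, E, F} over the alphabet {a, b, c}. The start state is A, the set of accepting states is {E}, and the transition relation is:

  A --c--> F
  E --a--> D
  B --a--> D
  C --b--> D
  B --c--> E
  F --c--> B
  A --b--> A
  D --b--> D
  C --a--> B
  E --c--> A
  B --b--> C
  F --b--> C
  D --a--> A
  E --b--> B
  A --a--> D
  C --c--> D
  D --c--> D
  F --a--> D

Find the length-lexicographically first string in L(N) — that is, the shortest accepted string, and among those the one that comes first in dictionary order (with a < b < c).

A breadth-first search from A reaches an accepting state first via the path A → F → B → E on input ccc.
No string of length < 3 is accepted (BFS exhausts all shorter strings without reaching an accepting state), and ccc is the lexicographically least accepting string of length 3.

ccc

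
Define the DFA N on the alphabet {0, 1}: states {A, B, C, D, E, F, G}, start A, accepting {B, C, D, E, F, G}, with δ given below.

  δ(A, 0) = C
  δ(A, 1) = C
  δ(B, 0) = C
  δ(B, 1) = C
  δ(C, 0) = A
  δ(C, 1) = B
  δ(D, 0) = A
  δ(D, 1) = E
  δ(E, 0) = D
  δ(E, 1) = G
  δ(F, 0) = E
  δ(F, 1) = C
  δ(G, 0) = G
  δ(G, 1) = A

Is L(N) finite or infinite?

infinite

State A is reachable from the start and can reach an accepting state, and it lies on the cycle A → C → A.
Traversing that cycle any number of times yields accepted strings of unbounded length, so the language is infinite.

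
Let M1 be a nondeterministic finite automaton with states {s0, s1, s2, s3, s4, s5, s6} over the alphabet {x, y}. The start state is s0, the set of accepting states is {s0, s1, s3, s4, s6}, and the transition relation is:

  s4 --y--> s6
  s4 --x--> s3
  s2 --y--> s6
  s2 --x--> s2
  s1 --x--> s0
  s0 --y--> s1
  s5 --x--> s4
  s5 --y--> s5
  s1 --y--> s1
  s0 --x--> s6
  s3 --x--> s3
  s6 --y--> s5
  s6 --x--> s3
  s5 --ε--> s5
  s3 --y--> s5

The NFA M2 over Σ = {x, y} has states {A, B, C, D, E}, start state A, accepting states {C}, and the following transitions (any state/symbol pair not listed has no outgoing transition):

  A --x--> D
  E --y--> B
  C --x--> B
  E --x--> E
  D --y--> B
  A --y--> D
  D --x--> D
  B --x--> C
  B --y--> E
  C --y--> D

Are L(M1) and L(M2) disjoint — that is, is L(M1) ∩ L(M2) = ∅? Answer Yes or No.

The string xyx is accepted by both M1 and M2.
Hence L(M1) ∩ L(M2) ≠ ∅.

No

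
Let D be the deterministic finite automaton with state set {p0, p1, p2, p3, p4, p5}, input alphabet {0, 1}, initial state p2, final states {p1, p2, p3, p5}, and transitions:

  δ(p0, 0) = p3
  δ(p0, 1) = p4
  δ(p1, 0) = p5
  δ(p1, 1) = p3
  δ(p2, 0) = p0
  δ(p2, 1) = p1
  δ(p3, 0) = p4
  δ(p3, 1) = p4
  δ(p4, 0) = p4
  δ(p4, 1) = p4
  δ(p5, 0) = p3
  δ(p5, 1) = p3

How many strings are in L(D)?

7

The useful subgraph on states {p0, p1, p2, p3, p5} is acyclic, so L(D) is finite; the longest accepting path visits 4 useful states, giving maximum string length 3.
Counting accepting paths from p2 by length: 1 of length 0, 1 of length 1, 3 of length 2, 2 of length 3. Total 7.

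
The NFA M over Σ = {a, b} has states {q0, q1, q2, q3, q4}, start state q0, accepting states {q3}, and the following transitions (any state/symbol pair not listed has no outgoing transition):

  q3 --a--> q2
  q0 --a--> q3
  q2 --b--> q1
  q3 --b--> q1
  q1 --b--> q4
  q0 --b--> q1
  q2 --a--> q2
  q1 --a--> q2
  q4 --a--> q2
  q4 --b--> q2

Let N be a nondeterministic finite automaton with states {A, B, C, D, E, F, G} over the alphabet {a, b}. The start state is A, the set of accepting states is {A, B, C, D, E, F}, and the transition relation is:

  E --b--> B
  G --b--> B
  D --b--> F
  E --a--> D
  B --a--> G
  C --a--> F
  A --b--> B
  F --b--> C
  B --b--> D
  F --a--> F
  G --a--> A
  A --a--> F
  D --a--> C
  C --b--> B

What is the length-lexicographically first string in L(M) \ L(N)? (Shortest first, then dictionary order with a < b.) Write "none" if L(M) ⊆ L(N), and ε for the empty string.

Exploring the product automaton M × N from the start pair (q0, A), following both machines on each input symbol, reaches 16 state pairs: (q0, A), (q3, F), (q1, B), (q2, F), (q1, C), (q2, G), (q4, D), (q4, B), (q2, A), (q2, C), (q2, D), (q1, F), (q4, C), (q2, B), (q1, D), (q4, F).
M accepts in {q3} and N accepts in {A, B, C, D, E, F}. The reachable pairs whose M-component is accepting are (q3, F); in each of them the N-component is accepting too, so the product for L(M) \ L(N) (M-component accepting, N-component rejecting) has no reachable accepting pair and the difference is empty.
So every string accepted by M is also accepted by N: L(M) \ L(N) = ∅ and there is no such string.

none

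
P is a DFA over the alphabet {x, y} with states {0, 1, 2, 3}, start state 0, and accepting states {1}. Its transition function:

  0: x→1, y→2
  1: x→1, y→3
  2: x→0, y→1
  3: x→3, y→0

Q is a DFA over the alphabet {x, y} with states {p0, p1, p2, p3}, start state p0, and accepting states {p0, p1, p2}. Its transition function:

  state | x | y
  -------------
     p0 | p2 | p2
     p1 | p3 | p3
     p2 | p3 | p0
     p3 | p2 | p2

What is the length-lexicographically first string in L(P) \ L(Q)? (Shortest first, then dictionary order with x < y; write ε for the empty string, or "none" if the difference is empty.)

xx

The string xx is accepted by P but not by Q.
No shorter string lies in the difference, and xx is the lexicographically first length-2 string in L(P) \ L(Q).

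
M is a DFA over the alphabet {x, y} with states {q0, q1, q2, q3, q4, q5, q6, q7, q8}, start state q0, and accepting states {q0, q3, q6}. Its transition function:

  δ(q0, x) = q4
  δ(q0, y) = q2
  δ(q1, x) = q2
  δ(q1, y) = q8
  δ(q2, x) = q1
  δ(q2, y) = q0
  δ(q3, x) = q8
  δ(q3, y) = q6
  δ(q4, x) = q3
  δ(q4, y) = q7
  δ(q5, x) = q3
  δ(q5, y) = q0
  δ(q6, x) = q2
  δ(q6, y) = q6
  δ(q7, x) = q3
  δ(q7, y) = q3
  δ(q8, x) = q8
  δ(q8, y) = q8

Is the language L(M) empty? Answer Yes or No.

The empty string ε is accepted: the run q0 ends in the accepting state q0.
Since at least one string is accepted, L(M) is not empty.

No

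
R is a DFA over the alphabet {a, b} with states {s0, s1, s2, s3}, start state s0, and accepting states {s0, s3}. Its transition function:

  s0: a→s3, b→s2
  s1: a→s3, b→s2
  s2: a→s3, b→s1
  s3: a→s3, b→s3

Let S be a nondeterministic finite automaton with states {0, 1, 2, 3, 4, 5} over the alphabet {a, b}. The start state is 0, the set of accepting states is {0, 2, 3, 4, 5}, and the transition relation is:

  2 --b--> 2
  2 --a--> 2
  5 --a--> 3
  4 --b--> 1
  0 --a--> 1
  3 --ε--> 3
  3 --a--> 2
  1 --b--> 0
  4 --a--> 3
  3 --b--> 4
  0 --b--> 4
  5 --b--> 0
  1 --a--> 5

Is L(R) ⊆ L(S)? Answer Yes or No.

No

The string a is in L(R) but not in L(S).
So L(R) ⊄ L(S).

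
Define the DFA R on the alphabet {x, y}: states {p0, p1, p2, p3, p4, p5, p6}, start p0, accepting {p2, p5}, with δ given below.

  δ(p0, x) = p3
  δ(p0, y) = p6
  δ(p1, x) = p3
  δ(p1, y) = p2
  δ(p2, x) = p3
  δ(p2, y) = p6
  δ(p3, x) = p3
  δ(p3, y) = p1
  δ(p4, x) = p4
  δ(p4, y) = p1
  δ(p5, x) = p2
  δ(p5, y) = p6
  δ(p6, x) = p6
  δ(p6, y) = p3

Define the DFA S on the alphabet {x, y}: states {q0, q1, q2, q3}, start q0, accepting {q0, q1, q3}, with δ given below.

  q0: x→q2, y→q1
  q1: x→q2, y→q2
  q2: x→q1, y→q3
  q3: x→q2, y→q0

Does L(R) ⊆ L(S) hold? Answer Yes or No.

Yes

Exploring the product automaton R × S from the start pair (p0, q0), following both machines on each input symbol, reaches 13 state pairs: (p0, q0), (p3, q2), (p6, q1), (p3, q1), (p1, q3), (p6, q2), (p1, q2), (p2, q0), (p3, q3), (p2, q3), (p1, q0), (p6, q0), (p2, q1).
R accepts in {p2, p5} and S accepts in {q0, q1, q3}. The reachable pairs whose R-component is accepting are (p2, q0), (p2, q3), (p2, q1); in each of them the S-component is accepting too, so the product for L(R) \ L(S) (R-component accepting, S-component rejecting) has no reachable accepting pair and the difference is empty.
Hence every string in L(R) is also in L(S).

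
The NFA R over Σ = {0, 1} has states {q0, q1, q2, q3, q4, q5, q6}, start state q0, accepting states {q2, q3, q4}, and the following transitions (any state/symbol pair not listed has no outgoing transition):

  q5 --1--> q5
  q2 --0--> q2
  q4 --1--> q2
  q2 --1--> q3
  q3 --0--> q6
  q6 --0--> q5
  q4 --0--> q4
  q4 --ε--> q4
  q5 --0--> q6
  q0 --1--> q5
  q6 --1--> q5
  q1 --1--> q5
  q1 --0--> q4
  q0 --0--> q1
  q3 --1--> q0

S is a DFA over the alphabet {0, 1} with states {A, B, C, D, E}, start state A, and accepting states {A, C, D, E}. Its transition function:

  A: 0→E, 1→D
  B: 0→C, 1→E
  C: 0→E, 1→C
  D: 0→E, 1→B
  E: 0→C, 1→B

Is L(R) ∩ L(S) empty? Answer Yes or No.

No

The string 00 is accepted by both R and S.
Hence L(R) ∩ L(S) ≠ ∅.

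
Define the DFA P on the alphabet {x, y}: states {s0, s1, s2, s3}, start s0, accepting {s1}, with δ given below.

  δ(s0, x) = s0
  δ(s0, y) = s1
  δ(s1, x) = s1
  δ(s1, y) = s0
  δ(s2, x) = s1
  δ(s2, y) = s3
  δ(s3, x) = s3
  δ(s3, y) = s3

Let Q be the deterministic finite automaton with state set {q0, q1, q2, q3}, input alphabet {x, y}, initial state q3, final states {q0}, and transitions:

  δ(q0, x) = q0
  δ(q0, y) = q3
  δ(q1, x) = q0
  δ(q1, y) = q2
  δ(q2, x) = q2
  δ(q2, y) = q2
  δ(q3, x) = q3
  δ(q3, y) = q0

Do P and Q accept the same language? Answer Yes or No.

Exploring the product automaton P × Q from the start pair (s0, q3), following both machines on each input symbol, reaches 2 state pairs: (s0, q3), (s1, q0).
P accepts in {s1} and Q accepts in {q0}. In every reachable pair the two components are either both accepting — (s1, q0) — or both non-accepting, so no string is accepted by exactly one of the machines: L(P) \ L(Q) and L(Q) \ L(P) are both empty.
Hence every string is accepted by P iff it is accepted by Q, and the two languages coincide.

Yes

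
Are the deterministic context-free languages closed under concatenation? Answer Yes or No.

No

Take L₁ = {ε, c} (finite, hence regular and DCFL) and L₂ = {c aⁿbⁿ : n≥0} ∪ {cc aⁿb²ⁿ : n≥0} (a DCFL: the number of leading c's tells the DPDA whether to pop one stack symbol per b or per two b's). Then L₁L₂ ∩ cca⁺b* = {cc aⁿbⁿ : n≥1} ∪ {cc aⁿb²ⁿ : n≥1}. If L₁L₂ were a DCFL, so would be this intersection with a regular set, and a DPDA for it started from its configuration after reading cc would accept {aⁿbⁿ : n≥1} ∪ {aⁿb²ⁿ : n≥1}, which no deterministic PDA accepts (a DPDA for it would have a single run on aⁿb²ⁿ, accepting after the prefix aⁿbⁿ and accepting again after n more b's; an ordinary PDA that simulates it on a's and b's and, at any moment when it is accepting, may switch to reading only a fresh letter d while feeding each d to the simulation as a b, would accept aⁱbʲdᵏ (k≥1) exactly when both aⁱbʲ and aⁱbʲ⁺ᵏ are in the language, i.e. its language intersected with the regular set a*b*d⁺ would be exactly {aⁿbⁿdⁿ : n≥1} — impossible, since context-free languages are closed under intersection with regular sets and {aⁿbⁿdⁿ} is not context-free). Hence L₁L₂ is not a DCFL.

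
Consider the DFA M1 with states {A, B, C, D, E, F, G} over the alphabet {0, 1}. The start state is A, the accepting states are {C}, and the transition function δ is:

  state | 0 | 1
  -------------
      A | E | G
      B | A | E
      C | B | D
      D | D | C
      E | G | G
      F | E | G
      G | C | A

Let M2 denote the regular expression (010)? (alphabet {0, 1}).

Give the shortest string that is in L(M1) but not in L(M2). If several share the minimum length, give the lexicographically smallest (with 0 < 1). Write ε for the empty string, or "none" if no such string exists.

10

The string 10 is accepted by M1 but not by M2.
No shorter string lies in the difference, and 10 is the lexicographically first length-2 string in L(M1) \ L(M2).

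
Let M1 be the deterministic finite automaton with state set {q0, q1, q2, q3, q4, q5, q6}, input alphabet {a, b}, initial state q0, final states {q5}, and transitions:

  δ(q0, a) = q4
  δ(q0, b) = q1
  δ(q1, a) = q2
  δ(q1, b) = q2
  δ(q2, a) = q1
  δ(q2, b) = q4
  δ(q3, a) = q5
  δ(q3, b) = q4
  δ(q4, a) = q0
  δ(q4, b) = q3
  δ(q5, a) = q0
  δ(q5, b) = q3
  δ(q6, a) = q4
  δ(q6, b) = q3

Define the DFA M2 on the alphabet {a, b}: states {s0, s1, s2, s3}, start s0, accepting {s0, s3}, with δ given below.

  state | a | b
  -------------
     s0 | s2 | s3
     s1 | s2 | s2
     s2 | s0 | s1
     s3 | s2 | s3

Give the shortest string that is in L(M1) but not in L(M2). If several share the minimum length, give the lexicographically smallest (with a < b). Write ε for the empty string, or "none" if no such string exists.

aba

The string aba is accepted by M1 but not by M2.
No shorter string lies in the difference, and aba is the lexicographically first length-3 string in L(M1) \ L(M2).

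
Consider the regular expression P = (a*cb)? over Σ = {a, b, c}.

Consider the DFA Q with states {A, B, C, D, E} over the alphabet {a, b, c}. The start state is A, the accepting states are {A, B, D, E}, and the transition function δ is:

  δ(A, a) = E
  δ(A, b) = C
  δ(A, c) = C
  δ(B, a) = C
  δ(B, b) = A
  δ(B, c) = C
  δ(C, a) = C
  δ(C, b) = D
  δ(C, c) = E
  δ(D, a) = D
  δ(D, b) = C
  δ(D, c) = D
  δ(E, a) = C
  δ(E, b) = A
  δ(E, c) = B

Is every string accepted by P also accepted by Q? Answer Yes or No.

Yes

Converting the expression P to a DFA (subset construction, then merging equivalent states) gives the minimal DFA with states {p0, p1, p2, p3, p4}, start state p0, accepting states {p0, p4} and transitions p0: a→p1, b→p2, c→p3; p1: a→p1, b→p2, c→p3; p2: a→p2, b→p2, c→p2; p3: a→p2, b→p4, c→p2; p4: a→p2, b→p2, c→p2.
Exploring the product automaton P × Q from the start pair (p0, A), following both machines on each input symbol, reaches 13 state pairs: (p0, A), (p1, E), (p2, C), (p3, C), (p1, C), (p2, A), (p3, B), (p2, D), (p2, E), (p4, D), (p3, E), (p4, A), (p2, B).
P accepts in {p0, p4} and Q accepts in {A, B, D, E}. The reachable pairs whose P-component is accepting are (p0, A), (p4, D), (p4, A); in each of them the Q-component is accepting too, so the product for L(P) \ L(Q) (P-component accepting, Q-component rejecting) has no reachable accepting pair and the difference is empty.
Hence every string in L(P) is also in L(Q).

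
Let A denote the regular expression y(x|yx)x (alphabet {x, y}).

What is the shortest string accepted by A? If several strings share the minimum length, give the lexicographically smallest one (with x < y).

By inspection of the expression, no string of length less than 3 matches, and yxx is the lexicographically first match of length 3.

yxx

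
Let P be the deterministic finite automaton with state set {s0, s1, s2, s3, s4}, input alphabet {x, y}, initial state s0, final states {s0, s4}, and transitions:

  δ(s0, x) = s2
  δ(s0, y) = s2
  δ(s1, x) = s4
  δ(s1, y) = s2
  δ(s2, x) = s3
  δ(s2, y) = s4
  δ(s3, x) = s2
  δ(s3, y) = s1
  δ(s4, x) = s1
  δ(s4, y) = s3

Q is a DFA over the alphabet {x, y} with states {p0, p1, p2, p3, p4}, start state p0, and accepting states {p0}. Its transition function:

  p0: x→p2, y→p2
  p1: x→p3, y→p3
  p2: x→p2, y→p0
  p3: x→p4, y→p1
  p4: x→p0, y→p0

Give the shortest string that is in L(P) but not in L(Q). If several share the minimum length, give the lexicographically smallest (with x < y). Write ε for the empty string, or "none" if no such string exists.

xxyx

The string xxyx is accepted by P but not by Q.
No shorter string lies in the difference, and xxyx is the lexicographically first length-4 string in L(P) \ L(Q).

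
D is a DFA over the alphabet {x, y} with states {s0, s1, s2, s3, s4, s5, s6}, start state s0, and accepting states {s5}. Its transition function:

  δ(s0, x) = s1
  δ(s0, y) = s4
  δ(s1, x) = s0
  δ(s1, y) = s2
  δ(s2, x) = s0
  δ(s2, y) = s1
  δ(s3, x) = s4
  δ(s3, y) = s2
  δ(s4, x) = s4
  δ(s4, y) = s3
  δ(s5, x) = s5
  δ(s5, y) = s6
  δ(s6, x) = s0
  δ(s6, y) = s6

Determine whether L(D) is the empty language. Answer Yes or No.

The states reachable from the start state are {s0, s1, s2, s3, s4}.
None of the accepting states {s5} is reachable, so no string is accepted and L(D) = ∅.

Yes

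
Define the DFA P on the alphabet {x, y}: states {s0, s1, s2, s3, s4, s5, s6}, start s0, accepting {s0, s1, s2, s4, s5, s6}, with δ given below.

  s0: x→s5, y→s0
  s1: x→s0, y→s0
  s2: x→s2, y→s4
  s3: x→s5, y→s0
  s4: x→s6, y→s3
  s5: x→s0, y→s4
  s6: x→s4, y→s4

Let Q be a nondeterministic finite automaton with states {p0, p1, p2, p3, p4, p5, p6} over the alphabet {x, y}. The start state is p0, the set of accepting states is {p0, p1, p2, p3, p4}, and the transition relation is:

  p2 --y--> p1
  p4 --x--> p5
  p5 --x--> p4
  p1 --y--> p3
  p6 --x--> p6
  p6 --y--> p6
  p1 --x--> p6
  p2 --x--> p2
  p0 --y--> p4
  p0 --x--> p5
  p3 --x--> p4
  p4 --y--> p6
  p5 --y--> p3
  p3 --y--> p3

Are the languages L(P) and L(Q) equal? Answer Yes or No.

The string x is accepted by P but rejected by Q.
So L(P) ≠ L(Q).

No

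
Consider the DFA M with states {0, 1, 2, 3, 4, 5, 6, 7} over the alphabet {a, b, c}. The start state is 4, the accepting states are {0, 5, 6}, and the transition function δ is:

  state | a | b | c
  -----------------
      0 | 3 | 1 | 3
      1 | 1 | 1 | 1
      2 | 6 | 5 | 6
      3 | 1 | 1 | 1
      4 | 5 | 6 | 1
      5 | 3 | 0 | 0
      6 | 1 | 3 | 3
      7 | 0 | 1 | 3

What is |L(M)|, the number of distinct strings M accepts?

4

The useful subgraph on states {0, 4, 5, 6} is acyclic, so L(M) is finite; the longest accepting path visits 3 useful states, giving maximum string length 2.
Counting accepting paths from 4 by length: 2 of length 1, 2 of length 2. Total 4.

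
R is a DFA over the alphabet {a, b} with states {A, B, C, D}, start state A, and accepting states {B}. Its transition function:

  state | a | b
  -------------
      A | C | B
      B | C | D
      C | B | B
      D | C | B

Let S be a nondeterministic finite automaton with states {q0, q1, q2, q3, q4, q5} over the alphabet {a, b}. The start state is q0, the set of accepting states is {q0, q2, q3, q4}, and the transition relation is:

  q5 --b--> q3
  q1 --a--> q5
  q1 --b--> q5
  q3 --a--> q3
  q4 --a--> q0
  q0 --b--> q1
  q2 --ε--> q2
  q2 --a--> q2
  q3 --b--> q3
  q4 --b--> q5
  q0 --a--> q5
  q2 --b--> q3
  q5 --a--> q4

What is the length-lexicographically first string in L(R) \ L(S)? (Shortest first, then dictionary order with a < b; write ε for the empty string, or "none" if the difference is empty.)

b

The string b is accepted by R but not by S.
No shorter string lies in the difference, and b is the lexicographically first length-1 string in L(R) \ L(S).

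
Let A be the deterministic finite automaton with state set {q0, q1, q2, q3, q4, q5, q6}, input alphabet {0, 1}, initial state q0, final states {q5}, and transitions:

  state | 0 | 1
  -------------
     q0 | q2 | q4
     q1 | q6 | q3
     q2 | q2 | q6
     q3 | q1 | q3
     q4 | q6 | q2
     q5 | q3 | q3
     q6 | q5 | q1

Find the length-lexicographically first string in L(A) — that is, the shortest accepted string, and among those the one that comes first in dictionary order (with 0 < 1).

010

A breadth-first search from q0 reaches an accepting state first via the path q0 → q2 → q6 → q5 on input 010.
No string of length < 3 is accepted (BFS exhausts all shorter strings without reaching an accepting state), and 010 is the lexicographically least accepting string of length 3.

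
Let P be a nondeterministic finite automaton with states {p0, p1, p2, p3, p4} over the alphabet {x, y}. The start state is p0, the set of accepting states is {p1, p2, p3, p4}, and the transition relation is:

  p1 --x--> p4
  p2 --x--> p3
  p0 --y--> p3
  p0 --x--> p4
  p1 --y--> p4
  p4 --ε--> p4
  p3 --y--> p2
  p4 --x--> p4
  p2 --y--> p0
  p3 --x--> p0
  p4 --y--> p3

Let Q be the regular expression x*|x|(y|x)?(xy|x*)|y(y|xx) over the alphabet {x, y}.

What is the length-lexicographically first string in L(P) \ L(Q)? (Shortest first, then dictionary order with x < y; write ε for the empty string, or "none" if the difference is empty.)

The string xyy is accepted by P but not by Q.
No shorter string lies in the difference, and xyy is the lexicographically first length-3 string in L(P) \ L(Q).

xyy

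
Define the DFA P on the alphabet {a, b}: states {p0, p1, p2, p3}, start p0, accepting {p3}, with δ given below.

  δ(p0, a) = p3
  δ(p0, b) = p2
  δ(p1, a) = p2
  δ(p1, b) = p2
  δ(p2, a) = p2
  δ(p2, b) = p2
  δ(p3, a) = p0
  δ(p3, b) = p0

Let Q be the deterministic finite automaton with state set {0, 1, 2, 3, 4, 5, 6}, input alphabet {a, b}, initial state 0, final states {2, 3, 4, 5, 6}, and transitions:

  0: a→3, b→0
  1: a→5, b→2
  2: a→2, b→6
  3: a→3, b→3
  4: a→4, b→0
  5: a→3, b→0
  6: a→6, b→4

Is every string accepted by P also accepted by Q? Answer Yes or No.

Exploring the product automaton P × Q from the start pair (p0, 0), following both machines on each input symbol, reaches 5 state pairs: (p0, 0), (p3, 3), (p2, 0), (p0, 3), (p2, 3).
P accepts in {p3} and Q accepts in {2, 3, 4, 5, 6}. The reachable pairs whose P-component is accepting are (p3, 3); in each of them the Q-component is accepting too, so the product for L(P) \ L(Q) (P-component accepting, Q-component rejecting) has no reachable accepting pair and the difference is empty.
Hence every string in L(P) is also in L(Q).

Yes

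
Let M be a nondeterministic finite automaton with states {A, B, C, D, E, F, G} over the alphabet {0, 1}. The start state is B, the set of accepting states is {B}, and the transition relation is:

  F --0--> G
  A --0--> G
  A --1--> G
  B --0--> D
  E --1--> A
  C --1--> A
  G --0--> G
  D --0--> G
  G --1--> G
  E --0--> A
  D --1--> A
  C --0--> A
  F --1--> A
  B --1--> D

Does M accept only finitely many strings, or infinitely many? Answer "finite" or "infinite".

finite

The useful states (reachable from B and able to reach an accepting state) are {B}.
Restricted to these states the transition graph has no cycle, so every accepting path has bounded length and L is finite.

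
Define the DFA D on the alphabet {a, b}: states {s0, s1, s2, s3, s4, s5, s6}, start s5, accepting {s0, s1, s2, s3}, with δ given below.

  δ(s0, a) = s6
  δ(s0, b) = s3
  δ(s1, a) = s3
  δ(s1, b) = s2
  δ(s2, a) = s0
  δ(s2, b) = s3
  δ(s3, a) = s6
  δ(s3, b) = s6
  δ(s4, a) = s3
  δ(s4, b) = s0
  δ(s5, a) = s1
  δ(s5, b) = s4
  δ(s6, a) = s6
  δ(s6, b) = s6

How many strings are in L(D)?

9

The useful subgraph on states {s0, s1, s2, s3, s4, s5} is acyclic, so L(D) is finite; the longest accepting path visits 5 useful states, giving maximum string length 4.
Counting accepting paths from s5 by length: 1 of length 1, 4 of length 2, 3 of length 3, 1 of length 4. Total 9.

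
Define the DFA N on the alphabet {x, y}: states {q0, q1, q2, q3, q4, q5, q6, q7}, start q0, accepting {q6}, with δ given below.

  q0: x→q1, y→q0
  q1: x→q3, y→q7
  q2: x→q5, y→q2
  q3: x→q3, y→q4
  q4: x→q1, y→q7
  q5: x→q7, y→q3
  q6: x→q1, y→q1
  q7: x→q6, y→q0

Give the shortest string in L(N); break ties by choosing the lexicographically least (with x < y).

A breadth-first search from q0 reaches an accepting state first via the path q0 → q1 → q7 → q6 on input xyx.
No string of length < 3 is accepted (BFS exhausts all shorter strings without reaching an accepting state), and xyx is the lexicographically least accepting string of length 3.

xyx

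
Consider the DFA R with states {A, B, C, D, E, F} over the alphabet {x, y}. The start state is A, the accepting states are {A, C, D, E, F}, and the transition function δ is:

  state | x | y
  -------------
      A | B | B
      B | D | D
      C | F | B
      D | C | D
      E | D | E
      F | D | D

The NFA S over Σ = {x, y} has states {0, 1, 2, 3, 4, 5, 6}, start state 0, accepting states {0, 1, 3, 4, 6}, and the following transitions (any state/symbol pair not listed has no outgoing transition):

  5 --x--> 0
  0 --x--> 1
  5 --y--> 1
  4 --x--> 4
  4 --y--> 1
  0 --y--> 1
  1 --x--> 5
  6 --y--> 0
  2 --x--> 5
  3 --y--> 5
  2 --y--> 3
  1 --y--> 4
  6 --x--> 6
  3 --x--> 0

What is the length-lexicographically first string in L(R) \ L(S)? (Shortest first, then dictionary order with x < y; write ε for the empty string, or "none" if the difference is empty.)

xx

The string xx is accepted by R but not by S.
No shorter string lies in the difference, and xx is the lexicographically first length-2 string in L(R) \ L(S).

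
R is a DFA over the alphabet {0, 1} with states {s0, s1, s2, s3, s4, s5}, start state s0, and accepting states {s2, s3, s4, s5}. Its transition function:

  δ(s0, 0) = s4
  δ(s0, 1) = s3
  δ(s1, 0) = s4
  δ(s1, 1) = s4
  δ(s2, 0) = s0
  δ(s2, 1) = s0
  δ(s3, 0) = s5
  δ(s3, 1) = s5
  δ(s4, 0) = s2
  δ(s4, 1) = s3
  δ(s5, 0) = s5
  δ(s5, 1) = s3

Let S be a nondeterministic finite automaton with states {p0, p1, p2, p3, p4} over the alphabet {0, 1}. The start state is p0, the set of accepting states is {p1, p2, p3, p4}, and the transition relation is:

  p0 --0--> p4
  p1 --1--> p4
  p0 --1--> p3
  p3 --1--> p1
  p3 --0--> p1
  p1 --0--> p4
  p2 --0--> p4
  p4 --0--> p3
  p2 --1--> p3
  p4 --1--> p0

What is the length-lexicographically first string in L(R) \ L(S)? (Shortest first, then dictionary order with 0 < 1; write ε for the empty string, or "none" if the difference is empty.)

The string 01 is accepted by R but not by S.
No shorter string lies in the difference, and 01 is the lexicographically first length-2 string in L(R) \ L(S).

01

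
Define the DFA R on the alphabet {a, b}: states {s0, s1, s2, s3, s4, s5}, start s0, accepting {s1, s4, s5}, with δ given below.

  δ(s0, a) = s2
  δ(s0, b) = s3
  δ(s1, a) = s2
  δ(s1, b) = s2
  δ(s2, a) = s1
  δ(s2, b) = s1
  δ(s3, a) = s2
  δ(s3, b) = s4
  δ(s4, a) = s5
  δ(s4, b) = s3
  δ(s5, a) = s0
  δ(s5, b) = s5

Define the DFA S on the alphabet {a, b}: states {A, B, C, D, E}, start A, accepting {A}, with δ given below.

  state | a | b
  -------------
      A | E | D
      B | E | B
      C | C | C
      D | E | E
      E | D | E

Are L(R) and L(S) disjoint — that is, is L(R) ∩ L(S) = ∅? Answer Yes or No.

Exploring the product automaton R × S from the start pair (s0, A), following both machines on each input symbol, reaches 12 state pairs: (s0, A), (s2, E), (s3, D), (s1, D), (s1, E), (s4, E), (s2, D), (s5, D), (s3, E), (s0, E), (s5, E), (s0, D).
R accepts in {s1, s4, s5} and S accepts in {A}; no reachable pair has both components accepting, so no string drives both machines to acceptance simultaneously and L(R) ∩ L(S) = ∅.
So no string is accepted by both, and the intersection is empty.

Yes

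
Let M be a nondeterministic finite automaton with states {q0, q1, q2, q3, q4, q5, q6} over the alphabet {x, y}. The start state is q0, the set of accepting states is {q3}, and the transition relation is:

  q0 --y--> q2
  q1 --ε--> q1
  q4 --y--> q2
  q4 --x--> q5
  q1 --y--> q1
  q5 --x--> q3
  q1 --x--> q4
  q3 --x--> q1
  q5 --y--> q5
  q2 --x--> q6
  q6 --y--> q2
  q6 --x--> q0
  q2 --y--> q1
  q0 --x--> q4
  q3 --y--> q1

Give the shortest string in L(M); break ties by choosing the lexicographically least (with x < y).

xxx

A breadth-first search from q0 reaches an accepting state first via the path q0 → q4 → q5 → q3 on input xxx.
No string of length < 3 is accepted (BFS exhausts all shorter strings without reaching an accepting state), and xxx is the lexicographically least accepting string of length 3.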